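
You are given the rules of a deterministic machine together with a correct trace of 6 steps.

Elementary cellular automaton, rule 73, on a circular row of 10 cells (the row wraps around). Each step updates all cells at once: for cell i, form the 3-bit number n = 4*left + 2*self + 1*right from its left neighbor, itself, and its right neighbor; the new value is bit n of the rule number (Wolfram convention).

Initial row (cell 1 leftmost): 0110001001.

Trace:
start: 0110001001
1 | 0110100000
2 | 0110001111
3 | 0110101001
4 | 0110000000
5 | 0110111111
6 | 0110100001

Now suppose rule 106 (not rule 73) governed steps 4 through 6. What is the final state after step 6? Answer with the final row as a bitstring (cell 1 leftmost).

(re-executing steps 4..6 under rule 106; state before step 4: 0110101001)
4 | 1111010010
5 | 1001100101
6 | 1011101011

1011101011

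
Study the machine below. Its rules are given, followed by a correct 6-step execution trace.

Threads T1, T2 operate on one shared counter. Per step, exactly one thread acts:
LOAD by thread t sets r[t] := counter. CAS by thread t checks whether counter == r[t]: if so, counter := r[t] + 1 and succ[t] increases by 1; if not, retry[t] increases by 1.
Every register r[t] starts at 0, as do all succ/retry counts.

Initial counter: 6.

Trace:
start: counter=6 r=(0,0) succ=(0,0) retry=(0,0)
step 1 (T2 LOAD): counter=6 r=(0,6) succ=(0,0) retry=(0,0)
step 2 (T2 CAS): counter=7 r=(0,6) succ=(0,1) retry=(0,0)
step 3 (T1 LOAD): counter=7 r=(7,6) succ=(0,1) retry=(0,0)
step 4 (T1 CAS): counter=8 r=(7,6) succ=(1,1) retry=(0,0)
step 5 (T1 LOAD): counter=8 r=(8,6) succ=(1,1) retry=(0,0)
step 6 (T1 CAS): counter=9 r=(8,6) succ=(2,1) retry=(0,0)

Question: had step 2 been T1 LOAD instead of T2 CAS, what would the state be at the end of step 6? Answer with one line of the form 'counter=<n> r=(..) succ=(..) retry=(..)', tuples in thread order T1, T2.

counter=8 r=(7,6) succ=(2,0) retry=(0,0)

(re-executing from step 2 with the substitution; state before step 2: counter=6 r=(0,6) succ=(0,0) retry=(0,0))
step 2 (T1 LOAD): counter=6 r=(6,6) succ=(0,0) retry=(0,0)
step 3 (T1 LOAD): counter=6 r=(6,6) succ=(0,0) retry=(0,0)
step 4 (T1 CAS): counter=7 r=(6,6) succ=(1,0) retry=(0,0)
step 5 (T1 LOAD): counter=7 r=(7,6) succ=(1,0) retry=(0,0)
step 6 (T1 CAS): counter=8 r=(7,6) succ=(2,0) retry=(0,0)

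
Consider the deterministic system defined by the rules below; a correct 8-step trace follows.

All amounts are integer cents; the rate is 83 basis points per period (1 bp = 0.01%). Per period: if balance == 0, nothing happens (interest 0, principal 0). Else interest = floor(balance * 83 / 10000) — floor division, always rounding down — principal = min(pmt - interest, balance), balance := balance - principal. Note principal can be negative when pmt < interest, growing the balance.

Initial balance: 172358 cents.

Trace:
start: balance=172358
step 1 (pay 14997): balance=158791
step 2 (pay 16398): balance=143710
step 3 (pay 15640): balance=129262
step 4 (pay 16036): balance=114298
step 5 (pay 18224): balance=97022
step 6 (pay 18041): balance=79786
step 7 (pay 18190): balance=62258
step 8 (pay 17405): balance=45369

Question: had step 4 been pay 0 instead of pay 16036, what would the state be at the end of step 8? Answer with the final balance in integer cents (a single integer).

(re-executing from step 4 with the substitution; state before step 4: balance=129262)
step 4 (pay 0): balance=130334
step 5 (pay 18224): balance=113191
step 6 (pay 18041): balance=96089
step 7 (pay 18190): balance=78696
step 8 (pay 17405): balance=61944

61944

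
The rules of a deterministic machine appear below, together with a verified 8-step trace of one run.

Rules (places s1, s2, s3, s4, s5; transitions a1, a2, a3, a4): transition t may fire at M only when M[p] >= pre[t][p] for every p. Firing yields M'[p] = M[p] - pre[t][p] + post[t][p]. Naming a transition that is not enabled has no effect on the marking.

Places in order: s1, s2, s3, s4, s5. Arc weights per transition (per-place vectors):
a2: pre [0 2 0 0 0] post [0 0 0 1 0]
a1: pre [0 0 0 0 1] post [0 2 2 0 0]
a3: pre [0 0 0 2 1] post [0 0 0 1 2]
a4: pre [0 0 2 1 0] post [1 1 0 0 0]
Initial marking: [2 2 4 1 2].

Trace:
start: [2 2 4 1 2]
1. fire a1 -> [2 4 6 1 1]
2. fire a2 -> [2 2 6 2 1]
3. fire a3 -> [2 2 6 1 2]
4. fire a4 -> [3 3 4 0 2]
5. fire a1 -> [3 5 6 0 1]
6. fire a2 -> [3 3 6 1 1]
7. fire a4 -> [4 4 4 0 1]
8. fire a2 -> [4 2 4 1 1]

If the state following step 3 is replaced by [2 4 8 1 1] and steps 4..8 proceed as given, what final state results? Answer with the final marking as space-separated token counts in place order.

state after step 3 := [2 4 8 1 1]
4. fire a4 -> [3 5 6 0 1]
5. fire a1 -> [3 7 8 0 0]
6. fire a2 -> [3 5 8 1 0]
7. fire a4 -> [4 6 6 0 0]
8. fire a2 -> [4 4 6 1 0]

4 4 6 1 0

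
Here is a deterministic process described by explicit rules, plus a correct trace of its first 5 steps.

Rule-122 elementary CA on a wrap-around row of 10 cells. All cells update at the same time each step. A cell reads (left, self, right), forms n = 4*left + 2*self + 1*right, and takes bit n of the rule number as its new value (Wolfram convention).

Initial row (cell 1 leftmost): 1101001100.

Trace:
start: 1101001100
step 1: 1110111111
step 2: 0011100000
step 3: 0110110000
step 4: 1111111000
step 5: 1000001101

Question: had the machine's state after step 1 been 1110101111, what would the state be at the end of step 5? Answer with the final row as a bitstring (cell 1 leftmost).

state after step 1 := 1110101111
step 2: 0011011000
step 3: 0111111100
step 4: 1100000110
step 5: 1110001111

1110001111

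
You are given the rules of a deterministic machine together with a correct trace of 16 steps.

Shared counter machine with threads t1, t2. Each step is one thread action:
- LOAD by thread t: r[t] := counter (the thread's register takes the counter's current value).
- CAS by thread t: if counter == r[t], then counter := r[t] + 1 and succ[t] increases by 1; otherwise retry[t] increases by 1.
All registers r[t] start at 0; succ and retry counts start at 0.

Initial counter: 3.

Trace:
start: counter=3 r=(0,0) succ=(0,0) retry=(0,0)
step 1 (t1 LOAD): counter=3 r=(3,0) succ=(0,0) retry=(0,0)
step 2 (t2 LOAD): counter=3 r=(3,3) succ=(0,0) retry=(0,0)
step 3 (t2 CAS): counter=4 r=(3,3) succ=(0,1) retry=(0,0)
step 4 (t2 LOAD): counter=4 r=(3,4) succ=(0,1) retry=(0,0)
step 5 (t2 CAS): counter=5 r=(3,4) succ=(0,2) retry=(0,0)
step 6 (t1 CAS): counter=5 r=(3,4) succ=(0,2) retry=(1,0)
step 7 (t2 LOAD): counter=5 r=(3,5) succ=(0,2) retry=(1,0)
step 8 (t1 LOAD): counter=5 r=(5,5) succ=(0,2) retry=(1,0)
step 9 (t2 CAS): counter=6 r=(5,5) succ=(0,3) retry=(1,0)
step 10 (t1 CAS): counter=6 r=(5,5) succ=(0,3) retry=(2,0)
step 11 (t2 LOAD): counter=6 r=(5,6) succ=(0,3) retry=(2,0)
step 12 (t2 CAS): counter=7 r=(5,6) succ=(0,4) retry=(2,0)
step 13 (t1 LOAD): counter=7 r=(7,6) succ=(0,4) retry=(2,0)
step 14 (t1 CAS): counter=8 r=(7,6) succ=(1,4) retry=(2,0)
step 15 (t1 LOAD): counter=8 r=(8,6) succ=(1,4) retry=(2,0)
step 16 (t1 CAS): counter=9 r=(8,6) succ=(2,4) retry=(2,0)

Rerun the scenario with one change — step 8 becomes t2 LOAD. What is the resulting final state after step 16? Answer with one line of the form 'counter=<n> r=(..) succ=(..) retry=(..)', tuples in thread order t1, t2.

counter=9 r=(8,6) succ=(2,4) retry=(2,0)

(re-executing from step 8 with the substitution; state before step 8: counter=5 r=(3,5) succ=(0,2) retry=(1,0))
step 8 (t2 LOAD): counter=5 r=(3,5) succ=(0,2) retry=(1,0)
step 9 (t2 CAS): counter=6 r=(3,5) succ=(0,3) retry=(1,0)
step 10 (t1 CAS): counter=6 r=(3,5) succ=(0,3) retry=(2,0)
step 11 (t2 LOAD): counter=6 r=(3,6) succ=(0,3) retry=(2,0)
step 12 (t2 CAS): counter=7 r=(3,6) succ=(0,4) retry=(2,0)
step 13 (t1 LOAD): counter=7 r=(7,6) succ=(0,4) retry=(2,0)
step 14 (t1 CAS): counter=8 r=(7,6) succ=(1,4) retry=(2,0)
step 15 (t1 LOAD): counter=8 r=(8,6) succ=(1,4) retry=(2,0)
step 16 (t1 CAS): counter=9 r=(8,6) succ=(2,4) retry=(2,0)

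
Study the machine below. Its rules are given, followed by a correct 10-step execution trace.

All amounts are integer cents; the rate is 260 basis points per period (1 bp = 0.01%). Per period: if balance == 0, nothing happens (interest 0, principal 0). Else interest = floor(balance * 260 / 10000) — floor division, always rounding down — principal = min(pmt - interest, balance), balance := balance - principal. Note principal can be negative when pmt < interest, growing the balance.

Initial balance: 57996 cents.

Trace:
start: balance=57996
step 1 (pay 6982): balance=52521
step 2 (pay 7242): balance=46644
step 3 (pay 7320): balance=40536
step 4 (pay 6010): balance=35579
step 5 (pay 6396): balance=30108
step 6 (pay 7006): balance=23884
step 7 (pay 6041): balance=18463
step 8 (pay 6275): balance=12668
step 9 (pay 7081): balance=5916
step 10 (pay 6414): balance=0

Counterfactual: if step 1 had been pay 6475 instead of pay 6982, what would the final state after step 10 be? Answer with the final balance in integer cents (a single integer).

295

(re-executing from step 1 with the substitution; state before step 1: balance=57996)
step 1 (pay 6475): balance=53028
step 2 (pay 7242): balance=47164
step 3 (pay 7320): balance=41070
step 4 (pay 6010): balance=36127
step 5 (pay 6396): balance=30670
step 6 (pay 7006): balance=24461
step 7 (pay 6041): balance=19055
step 8 (pay 6275): balance=13275
step 9 (pay 7081): balance=6539
step 10 (pay 6414): balance=295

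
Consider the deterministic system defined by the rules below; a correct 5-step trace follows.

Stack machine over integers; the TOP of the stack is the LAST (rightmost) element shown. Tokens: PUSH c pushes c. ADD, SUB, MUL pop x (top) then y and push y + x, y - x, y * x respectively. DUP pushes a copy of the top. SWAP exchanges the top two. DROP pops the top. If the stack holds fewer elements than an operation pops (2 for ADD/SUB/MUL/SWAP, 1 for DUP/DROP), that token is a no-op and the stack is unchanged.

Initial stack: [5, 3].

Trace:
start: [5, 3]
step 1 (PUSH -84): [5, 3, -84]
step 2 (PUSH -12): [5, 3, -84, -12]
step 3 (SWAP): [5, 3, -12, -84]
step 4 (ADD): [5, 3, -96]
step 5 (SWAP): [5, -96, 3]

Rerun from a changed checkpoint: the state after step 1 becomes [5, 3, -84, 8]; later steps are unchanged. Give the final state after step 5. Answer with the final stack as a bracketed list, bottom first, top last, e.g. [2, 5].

[5, 3, -4, -84]

state after step 1 := [5, 3, -84, 8]
step 2 (PUSH -12): [5, 3, -84, 8, -12]
step 3 (SWAP): [5, 3, -84, -12, 8]
step 4 (ADD): [5, 3, -84, -4]
step 5 (SWAP): [5, 3, -4, -84]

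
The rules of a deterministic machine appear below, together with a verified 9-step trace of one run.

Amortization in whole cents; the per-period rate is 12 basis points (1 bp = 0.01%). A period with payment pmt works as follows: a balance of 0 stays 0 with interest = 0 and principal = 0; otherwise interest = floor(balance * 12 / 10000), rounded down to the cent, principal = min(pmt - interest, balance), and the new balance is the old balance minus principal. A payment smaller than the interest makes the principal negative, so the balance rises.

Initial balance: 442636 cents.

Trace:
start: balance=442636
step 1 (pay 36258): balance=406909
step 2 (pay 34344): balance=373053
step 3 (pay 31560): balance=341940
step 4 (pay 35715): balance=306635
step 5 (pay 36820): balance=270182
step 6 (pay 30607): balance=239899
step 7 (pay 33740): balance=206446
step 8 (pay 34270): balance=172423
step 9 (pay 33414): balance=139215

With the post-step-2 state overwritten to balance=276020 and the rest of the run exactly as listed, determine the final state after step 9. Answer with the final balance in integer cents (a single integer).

41365

state after step 2 := balance=276020
step 3 (pay 31560): balance=244791
step 4 (pay 35715): balance=209369
step 5 (pay 36820): balance=172800
step 6 (pay 30607): balance=142400
step 7 (pay 33740): balance=108830
step 8 (pay 34270): balance=74690
step 9 (pay 33414): balance=41365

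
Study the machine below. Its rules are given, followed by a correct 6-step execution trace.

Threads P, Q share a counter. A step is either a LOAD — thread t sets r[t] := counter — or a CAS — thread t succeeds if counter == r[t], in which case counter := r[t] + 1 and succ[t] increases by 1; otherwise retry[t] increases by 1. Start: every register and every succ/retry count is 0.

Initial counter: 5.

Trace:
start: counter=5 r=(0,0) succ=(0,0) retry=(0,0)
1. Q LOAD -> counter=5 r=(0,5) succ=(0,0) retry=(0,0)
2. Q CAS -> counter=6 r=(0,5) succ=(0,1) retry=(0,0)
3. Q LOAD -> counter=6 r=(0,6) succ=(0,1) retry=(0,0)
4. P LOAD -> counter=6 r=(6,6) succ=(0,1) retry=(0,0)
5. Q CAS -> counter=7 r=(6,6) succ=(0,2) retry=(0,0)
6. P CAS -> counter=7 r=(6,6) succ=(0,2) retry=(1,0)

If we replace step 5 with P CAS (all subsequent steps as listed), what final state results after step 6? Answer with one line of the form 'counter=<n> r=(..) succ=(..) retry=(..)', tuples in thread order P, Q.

counter=7 r=(6,6) succ=(1,1) retry=(1,0)

(re-executing from step 5 with the substitution; state before step 5: counter=6 r=(6,6) succ=(0,1) retry=(0,0))
5. P CAS -> counter=7 r=(6,6) succ=(1,1) retry=(0,0)
6. P CAS -> counter=7 r=(6,6) succ=(1,1) retry=(1,0)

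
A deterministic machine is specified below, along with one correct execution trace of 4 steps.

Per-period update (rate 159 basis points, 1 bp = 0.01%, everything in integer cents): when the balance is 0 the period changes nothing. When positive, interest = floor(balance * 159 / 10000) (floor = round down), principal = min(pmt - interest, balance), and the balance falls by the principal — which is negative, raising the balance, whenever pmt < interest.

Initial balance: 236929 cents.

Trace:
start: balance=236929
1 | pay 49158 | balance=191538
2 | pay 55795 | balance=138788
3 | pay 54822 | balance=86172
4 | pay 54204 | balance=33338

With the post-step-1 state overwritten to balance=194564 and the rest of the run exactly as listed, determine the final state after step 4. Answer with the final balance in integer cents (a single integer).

36510

state after step 1 := balance=194564
2 | pay 55795 | balance=141862
3 | pay 54822 | balance=89295
4 | pay 54204 | balance=36510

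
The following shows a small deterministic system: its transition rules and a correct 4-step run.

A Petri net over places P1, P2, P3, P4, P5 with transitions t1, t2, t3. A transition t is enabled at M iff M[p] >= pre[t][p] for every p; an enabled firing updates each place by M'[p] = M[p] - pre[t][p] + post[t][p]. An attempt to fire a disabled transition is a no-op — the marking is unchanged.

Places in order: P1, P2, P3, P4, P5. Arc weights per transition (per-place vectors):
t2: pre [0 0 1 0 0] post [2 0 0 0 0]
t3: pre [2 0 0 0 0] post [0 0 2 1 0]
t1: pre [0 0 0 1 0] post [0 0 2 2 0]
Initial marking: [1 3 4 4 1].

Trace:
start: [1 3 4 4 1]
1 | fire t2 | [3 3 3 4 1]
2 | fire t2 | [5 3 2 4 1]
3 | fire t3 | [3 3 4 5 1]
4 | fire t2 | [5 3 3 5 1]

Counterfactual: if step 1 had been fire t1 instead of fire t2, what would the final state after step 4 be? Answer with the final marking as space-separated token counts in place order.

(re-executing from step 1 with the substitution; state before step 1: [1 3 4 4 1])
1 | fire t1 | [1 3 6 5 1]
2 | fire t2 | [3 3 5 5 1]
3 | fire t3 | [1 3 7 6 1]
4 | fire t2 | [3 3 6 6 1]

3 3 6 6 1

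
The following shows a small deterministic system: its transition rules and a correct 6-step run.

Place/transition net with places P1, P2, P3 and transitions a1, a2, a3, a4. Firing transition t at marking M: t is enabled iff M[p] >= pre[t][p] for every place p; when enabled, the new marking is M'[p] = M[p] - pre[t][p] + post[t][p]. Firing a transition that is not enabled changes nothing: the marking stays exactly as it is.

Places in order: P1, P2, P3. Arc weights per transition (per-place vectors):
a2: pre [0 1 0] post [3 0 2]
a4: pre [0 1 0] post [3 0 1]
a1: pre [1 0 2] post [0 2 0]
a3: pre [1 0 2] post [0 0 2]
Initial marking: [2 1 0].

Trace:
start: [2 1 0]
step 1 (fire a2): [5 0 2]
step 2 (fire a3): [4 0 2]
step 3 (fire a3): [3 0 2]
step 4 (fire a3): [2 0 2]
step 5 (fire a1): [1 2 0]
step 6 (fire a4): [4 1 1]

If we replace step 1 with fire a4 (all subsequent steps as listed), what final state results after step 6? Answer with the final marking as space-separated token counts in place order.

5 0 1

(re-executing from step 1 with the substitution; state before step 1: [2 1 0])
step 1 (fire a4): [5 0 1]
step 2 (fire a3): [5 0 1]
step 3 (fire a3): [5 0 1]
step 4 (fire a3): [5 0 1]
step 5 (fire a1): [5 0 1]
step 6 (fire a4): [5 0 1]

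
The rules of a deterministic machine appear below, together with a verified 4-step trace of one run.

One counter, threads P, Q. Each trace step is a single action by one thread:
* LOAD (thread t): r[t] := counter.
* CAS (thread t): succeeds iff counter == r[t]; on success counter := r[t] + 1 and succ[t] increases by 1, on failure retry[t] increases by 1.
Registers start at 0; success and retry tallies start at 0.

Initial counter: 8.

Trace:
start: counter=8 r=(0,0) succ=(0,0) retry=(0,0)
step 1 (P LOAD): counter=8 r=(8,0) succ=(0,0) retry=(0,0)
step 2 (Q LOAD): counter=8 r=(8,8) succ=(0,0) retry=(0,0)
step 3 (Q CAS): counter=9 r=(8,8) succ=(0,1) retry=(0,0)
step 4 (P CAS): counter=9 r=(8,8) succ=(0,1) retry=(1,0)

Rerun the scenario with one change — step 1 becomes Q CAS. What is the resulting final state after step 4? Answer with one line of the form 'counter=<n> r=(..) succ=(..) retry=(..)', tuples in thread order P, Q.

counter=9 r=(0,8) succ=(0,1) retry=(1,1)

(re-executing from step 1 with the substitution; state before step 1: counter=8 r=(0,0) succ=(0,0) retry=(0,0))
step 1 (Q CAS): counter=8 r=(0,0) succ=(0,0) retry=(0,1)
step 2 (Q LOAD): counter=8 r=(0,8) succ=(0,0) retry=(0,1)
step 3 (Q CAS): counter=9 r=(0,8) succ=(0,1) retry=(0,1)
step 4 (P CAS): counter=9 r=(0,8) succ=(0,1) retry=(1,1)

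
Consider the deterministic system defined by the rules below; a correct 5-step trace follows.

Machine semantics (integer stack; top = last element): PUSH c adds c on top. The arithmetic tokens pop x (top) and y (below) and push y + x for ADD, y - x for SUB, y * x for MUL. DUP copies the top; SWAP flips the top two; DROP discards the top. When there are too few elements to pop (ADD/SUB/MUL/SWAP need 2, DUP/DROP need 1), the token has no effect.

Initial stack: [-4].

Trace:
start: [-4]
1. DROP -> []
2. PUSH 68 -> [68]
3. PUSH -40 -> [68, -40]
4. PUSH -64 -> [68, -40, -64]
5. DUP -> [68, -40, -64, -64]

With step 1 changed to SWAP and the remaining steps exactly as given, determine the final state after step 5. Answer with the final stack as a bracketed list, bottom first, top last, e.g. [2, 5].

[-4, 68, -40, -64, -64]

(re-executing from step 1 with the substitution; state before step 1: [-4])
1. SWAP -> [-4]
2. PUSH 68 -> [-4, 68]
3. PUSH -40 -> [-4, 68, -40]
4. PUSH -64 -> [-4, 68, -40, -64]
5. DUP -> [-4, 68, -40, -64, -64]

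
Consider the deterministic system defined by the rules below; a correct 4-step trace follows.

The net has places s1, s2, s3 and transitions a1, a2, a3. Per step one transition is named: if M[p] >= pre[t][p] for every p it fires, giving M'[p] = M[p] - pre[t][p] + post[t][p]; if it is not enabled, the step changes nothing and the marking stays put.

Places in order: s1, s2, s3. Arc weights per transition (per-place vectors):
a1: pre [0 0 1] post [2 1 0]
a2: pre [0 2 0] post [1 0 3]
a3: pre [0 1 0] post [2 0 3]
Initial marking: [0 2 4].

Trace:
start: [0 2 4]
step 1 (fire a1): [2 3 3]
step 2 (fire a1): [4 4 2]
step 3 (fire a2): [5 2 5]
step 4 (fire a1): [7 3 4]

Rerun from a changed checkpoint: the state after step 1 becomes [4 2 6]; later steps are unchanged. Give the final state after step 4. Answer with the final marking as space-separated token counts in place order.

9 2 7

state after step 1 := [4 2 6]
step 2 (fire a1): [6 3 5]
step 3 (fire a2): [7 1 8]
step 4 (fire a1): [9 2 7]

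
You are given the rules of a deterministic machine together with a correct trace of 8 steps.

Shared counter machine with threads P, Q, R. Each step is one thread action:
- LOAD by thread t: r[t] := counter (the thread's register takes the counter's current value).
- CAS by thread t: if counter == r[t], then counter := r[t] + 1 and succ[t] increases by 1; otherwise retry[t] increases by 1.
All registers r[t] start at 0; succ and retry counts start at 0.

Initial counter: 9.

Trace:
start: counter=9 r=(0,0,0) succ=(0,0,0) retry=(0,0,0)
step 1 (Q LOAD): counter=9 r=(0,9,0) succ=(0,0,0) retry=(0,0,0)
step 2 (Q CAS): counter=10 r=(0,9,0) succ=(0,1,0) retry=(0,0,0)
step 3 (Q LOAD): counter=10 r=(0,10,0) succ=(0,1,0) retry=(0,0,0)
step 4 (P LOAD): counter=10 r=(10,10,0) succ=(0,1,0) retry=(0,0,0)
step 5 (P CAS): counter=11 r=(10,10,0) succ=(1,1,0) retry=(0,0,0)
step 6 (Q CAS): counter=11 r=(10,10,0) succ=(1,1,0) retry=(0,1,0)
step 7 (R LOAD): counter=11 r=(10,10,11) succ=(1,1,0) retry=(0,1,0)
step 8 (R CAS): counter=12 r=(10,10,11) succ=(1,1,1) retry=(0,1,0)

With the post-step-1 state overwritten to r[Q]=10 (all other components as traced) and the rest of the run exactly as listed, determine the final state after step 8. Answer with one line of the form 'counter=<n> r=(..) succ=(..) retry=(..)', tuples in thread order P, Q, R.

counter=11 r=(9,9,10) succ=(1,0,1) retry=(0,2,0)

state after step 1 := counter=9 r=(0,10,0) succ=(0,0,0) retry=(0,0,0)
step 2 (Q CAS): counter=9 r=(0,10,0) succ=(0,0,0) retry=(0,1,0)
step 3 (Q LOAD): counter=9 r=(0,9,0) succ=(0,0,0) retry=(0,1,0)
step 4 (P LOAD): counter=9 r=(9,9,0) succ=(0,0,0) retry=(0,1,0)
step 5 (P CAS): counter=10 r=(9,9,0) succ=(1,0,0) retry=(0,1,0)
step 6 (Q CAS): counter=10 r=(9,9,0) succ=(1,0,0) retry=(0,2,0)
step 7 (R LOAD): counter=10 r=(9,9,10) succ=(1,0,0) retry=(0,2,0)
step 8 (R CAS): counter=11 r=(9,9,10) succ=(1,0,1) retry=(0,2,0)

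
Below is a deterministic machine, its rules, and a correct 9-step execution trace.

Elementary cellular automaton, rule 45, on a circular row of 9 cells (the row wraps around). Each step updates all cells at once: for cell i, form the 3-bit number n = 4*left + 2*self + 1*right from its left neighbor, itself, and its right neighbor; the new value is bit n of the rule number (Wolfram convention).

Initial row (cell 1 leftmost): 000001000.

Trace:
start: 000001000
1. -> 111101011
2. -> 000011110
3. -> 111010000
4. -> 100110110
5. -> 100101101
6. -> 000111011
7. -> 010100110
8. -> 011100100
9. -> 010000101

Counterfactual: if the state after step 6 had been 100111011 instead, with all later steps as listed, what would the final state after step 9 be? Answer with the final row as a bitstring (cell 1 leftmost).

101100100

state after step 6 := 100111011
7. -> 000100110
8. -> 110100100
9. -> 101100100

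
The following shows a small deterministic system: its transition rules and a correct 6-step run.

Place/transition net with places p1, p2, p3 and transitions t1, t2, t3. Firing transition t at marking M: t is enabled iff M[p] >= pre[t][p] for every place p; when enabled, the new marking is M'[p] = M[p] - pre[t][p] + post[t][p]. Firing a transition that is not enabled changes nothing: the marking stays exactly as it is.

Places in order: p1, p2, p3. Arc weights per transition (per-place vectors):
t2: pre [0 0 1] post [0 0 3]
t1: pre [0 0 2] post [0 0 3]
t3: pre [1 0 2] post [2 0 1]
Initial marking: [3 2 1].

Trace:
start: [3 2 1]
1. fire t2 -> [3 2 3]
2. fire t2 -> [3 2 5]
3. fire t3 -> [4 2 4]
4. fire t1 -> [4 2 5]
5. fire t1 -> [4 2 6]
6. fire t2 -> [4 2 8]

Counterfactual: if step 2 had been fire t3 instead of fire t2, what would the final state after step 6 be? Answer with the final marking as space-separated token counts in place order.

5 2 3

(re-executing from step 2 with the substitution; state before step 2: [3 2 3])
2. fire t3 -> [4 2 2]
3. fire t3 -> [5 2 1]
4. fire t1 -> [5 2 1]
5. fire t1 -> [5 2 1]
6. fire t2 -> [5 2 3]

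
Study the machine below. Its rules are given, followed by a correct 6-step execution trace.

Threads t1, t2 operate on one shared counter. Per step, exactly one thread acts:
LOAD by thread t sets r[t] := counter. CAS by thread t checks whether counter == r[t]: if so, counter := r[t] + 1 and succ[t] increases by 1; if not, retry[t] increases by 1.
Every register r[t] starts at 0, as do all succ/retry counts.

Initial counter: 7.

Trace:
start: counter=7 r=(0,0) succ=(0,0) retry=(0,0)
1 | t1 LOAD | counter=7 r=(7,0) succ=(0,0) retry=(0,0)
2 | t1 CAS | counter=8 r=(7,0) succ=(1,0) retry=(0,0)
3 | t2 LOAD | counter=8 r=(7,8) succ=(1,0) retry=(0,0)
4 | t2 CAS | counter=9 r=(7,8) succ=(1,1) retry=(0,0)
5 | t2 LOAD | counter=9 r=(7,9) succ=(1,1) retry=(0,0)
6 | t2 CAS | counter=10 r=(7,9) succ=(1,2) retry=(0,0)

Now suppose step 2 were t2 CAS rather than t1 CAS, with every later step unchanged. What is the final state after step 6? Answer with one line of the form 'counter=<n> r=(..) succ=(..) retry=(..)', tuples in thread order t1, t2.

(re-executing from step 2 with the substitution; state before step 2: counter=7 r=(7,0) succ=(0,0) retry=(0,0))
2 | t2 CAS | counter=7 r=(7,0) succ=(0,0) retry=(0,1)
3 | t2 LOAD | counter=7 r=(7,7) succ=(0,0) retry=(0,1)
4 | t2 CAS | counter=8 r=(7,7) succ=(0,1) retry=(0,1)
5 | t2 LOAD | counter=8 r=(7,8) succ=(0,1) retry=(0,1)
6 | t2 CAS | counter=9 r=(7,8) succ=(0,2) retry=(0,1)

counter=9 r=(7,8) succ=(0,2) retry=(0,1)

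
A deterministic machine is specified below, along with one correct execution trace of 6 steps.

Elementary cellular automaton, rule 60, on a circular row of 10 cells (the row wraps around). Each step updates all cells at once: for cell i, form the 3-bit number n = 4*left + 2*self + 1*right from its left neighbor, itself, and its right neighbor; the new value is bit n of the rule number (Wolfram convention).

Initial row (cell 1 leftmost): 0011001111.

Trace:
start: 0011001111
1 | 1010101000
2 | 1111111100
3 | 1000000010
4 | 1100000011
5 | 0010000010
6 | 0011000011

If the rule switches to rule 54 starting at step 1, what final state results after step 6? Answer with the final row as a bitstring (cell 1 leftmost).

1111110000

(re-executing steps 1..6 under rule 54; state before step 1: 0011001111)
1 | 1100110000
2 | 0011001001
3 | 1100111111
4 | 0011000000
5 | 0100100000
6 | 1111110000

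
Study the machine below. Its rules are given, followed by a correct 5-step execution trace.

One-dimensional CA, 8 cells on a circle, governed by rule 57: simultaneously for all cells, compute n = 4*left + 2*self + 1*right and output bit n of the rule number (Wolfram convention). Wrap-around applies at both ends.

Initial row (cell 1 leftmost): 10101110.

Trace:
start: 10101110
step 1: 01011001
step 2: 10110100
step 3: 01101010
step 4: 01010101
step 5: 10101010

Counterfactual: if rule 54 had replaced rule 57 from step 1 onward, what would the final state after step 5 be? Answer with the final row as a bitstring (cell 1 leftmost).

(re-executing steps 1..5 under rule 54; state before step 1: 10101110)
step 1: 11110001
step 2: 00001010
step 3: 00011111
step 4: 10100000
step 5: 11110001

11110001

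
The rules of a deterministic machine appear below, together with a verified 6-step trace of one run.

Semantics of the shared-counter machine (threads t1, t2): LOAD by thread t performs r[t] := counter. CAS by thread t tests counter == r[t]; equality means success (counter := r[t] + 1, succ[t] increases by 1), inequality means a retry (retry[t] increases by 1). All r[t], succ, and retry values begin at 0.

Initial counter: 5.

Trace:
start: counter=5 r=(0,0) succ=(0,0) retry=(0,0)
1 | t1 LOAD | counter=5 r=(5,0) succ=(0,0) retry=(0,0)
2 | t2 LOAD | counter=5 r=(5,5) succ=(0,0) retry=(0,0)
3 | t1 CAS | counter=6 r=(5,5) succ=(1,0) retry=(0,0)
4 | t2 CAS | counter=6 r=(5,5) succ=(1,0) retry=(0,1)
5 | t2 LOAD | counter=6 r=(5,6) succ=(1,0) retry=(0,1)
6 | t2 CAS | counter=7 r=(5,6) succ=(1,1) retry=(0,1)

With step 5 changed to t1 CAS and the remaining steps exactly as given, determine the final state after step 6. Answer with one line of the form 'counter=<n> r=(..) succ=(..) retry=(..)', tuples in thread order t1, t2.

counter=6 r=(5,5) succ=(1,0) retry=(1,2)

(re-executing from step 5 with the substitution; state before step 5: counter=6 r=(5,5) succ=(1,0) retry=(0,1))
5 | t1 CAS | counter=6 r=(5,5) succ=(1,0) retry=(1,1)
6 | t2 CAS | counter=6 r=(5,5) succ=(1,0) retry=(1,2)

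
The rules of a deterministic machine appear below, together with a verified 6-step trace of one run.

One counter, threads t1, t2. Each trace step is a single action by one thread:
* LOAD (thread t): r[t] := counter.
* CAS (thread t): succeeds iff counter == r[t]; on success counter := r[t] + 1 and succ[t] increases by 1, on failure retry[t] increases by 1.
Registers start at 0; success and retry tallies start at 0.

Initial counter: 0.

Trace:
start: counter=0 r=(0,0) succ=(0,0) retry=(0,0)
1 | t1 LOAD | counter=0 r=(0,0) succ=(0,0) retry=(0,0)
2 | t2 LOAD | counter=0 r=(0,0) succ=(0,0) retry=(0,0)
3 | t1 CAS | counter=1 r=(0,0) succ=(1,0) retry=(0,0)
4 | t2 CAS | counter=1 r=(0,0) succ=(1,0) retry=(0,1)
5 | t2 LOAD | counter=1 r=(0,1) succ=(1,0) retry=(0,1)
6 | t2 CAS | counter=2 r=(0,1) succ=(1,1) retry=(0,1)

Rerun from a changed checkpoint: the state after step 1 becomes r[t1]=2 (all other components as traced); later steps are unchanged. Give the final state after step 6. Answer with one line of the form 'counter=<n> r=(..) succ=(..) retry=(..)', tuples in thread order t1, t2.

state after step 1 := counter=0 r=(2,0) succ=(0,0) retry=(0,0)
2 | t2 LOAD | counter=0 r=(2,0) succ=(0,0) retry=(0,0)
3 | t1 CAS | counter=0 r=(2,0) succ=(0,0) retry=(1,0)
4 | t2 CAS | counter=1 r=(2,0) succ=(0,1) retry=(1,0)
5 | t2 LOAD | counter=1 r=(2,1) succ=(0,1) retry=(1,0)
6 | t2 CAS | counter=2 r=(2,1) succ=(0,2) retry=(1,0)

counter=2 r=(2,1) succ=(0,2) retry=(1,0)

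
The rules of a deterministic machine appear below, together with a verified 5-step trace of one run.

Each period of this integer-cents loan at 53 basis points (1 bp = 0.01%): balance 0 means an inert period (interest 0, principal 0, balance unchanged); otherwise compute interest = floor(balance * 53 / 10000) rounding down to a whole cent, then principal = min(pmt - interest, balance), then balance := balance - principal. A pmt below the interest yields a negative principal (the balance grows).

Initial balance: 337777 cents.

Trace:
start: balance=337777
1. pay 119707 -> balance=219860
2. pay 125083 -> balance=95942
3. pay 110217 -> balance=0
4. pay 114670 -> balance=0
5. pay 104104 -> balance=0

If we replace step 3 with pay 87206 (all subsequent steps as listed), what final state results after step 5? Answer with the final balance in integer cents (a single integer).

0

(re-executing from step 3 with the substitution; state before step 3: balance=95942)
3. pay 87206 -> balance=9244
4. pay 114670 -> balance=0
5. pay 104104 -> balance=0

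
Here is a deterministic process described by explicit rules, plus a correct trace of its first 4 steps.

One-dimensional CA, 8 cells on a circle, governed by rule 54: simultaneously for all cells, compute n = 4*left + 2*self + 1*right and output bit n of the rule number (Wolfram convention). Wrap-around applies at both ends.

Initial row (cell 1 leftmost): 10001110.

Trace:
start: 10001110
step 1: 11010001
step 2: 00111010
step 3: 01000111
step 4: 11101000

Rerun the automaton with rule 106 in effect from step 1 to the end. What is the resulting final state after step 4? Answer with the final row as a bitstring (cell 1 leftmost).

(re-executing steps 1..4 under rule 106; state before step 1: 10001110)
step 1: 00011011
step 2: 00111111
step 3: 01100001
step 4: 11100010

11100010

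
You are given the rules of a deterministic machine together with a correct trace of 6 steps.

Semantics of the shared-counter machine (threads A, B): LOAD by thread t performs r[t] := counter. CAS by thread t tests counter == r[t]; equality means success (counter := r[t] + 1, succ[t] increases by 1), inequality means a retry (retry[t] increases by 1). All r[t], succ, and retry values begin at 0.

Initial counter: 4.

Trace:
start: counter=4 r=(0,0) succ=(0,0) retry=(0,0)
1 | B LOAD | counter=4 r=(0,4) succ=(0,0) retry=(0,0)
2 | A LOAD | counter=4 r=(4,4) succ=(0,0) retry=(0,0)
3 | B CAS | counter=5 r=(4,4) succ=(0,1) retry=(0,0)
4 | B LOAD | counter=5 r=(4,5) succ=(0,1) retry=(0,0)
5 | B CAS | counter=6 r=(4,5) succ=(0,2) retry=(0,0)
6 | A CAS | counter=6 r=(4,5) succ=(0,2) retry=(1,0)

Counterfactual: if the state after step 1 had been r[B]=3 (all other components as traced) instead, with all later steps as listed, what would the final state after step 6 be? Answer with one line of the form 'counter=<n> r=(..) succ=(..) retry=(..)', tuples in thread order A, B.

state after step 1 := counter=4 r=(0,3) succ=(0,0) retry=(0,0)
2 | A LOAD | counter=4 r=(4,3) succ=(0,0) retry=(0,0)
3 | B CAS | counter=4 r=(4,3) succ=(0,0) retry=(0,1)
4 | B LOAD | counter=4 r=(4,4) succ=(0,0) retry=(0,1)
5 | B CAS | counter=5 r=(4,4) succ=(0,1) retry=(0,1)
6 | A CAS | counter=5 r=(4,4) succ=(0,1) retry=(1,1)

counter=5 r=(4,4) succ=(0,1) retry=(1,1)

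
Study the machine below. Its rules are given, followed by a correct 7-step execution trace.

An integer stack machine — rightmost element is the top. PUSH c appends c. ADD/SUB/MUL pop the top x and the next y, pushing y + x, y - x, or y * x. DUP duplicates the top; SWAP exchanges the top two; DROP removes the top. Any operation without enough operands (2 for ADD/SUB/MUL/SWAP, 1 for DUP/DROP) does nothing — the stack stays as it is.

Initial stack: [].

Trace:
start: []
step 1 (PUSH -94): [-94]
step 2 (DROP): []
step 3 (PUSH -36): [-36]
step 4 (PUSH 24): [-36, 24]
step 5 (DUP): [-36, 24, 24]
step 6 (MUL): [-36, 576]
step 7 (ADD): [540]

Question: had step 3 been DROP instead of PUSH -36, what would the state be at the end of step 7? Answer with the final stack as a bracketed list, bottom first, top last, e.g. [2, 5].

[576]

(re-executing from step 3 with the substitution; state before step 3: [])
step 3 (DROP): []
step 4 (PUSH 24): [24]
step 5 (DUP): [24, 24]
step 6 (MUL): [576]
step 7 (ADD): [576]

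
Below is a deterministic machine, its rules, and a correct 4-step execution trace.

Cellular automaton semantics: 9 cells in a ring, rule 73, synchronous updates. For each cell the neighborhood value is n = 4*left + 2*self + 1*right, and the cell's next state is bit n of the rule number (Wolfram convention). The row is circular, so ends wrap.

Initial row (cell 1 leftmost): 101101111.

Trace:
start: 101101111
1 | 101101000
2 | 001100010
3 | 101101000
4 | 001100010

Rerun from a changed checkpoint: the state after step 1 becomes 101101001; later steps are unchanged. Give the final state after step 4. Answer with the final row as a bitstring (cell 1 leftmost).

state after step 1 := 101101001
2 | 101100001
3 | 101101101
4 | 101101101

101101101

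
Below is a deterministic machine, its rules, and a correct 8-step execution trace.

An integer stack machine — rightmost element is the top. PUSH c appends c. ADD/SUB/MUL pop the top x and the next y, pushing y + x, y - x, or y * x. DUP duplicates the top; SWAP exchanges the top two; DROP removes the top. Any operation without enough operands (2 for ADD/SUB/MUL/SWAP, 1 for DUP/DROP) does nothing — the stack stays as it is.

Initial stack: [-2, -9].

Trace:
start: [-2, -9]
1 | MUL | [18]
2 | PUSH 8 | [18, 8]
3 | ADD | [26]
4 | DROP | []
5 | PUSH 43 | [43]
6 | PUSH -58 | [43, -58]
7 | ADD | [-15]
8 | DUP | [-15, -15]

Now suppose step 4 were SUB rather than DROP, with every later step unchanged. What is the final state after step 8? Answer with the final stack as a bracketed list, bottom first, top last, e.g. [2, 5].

(re-executing from step 4 with the substitution; state before step 4: [26])
4 | SUB | [26]
5 | PUSH 43 | [26, 43]
6 | PUSH -58 | [26, 43, -58]
7 | ADD | [26, -15]
8 | DUP | [26, -15, -15]

[26, -15, -15]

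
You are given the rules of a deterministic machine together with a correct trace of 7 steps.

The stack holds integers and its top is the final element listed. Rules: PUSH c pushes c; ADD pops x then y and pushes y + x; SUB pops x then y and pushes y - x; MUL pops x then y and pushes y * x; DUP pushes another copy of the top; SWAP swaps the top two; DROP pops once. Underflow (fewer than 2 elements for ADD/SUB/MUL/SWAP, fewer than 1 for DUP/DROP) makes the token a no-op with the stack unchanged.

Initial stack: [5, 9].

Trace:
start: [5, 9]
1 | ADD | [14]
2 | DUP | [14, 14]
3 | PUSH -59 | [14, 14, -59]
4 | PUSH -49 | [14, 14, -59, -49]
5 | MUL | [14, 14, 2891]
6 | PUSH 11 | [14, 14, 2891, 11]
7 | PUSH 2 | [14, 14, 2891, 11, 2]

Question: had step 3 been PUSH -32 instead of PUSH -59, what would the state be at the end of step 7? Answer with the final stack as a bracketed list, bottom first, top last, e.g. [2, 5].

(re-executing from step 3 with the substitution; state before step 3: [14, 14])
3 | PUSH -32 | [14, 14, -32]
4 | PUSH -49 | [14, 14, -32, -49]
5 | MUL | [14, 14, 1568]
6 | PUSH 11 | [14, 14, 1568, 11]
7 | PUSH 2 | [14, 14, 1568, 11, 2]

[14, 14, 1568, 11, 2]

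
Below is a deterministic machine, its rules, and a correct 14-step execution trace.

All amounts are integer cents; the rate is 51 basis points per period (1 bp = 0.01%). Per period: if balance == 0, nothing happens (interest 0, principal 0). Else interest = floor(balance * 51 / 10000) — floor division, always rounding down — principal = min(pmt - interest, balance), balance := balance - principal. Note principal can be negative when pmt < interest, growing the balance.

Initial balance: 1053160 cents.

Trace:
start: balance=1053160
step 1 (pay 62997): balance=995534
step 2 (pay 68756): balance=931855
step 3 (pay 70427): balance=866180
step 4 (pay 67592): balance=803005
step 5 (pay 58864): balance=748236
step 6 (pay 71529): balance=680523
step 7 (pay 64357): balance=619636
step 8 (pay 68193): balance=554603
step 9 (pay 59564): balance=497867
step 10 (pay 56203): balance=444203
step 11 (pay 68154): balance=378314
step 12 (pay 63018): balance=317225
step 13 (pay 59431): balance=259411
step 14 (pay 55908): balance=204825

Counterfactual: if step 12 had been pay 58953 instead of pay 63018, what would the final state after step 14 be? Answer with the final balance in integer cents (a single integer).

(re-executing from step 12 with the substitution; state before step 12: balance=378314)
step 12 (pay 58953): balance=321290
step 13 (pay 59431): balance=263497
step 14 (pay 55908): balance=208932

208932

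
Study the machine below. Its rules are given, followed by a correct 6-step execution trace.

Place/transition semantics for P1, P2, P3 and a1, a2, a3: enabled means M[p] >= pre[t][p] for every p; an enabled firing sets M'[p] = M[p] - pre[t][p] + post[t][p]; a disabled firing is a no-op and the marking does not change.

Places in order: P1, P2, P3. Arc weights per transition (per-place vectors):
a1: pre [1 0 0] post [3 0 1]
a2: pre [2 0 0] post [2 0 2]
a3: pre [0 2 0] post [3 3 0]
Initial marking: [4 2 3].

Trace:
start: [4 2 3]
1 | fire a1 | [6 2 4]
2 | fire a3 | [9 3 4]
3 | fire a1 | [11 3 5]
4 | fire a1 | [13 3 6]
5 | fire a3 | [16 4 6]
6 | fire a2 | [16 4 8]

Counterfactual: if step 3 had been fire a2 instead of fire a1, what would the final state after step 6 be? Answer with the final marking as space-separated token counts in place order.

14 4 9

(re-executing from step 3 with the substitution; state before step 3: [9 3 4])
3 | fire a2 | [9 3 6]
4 | fire a1 | [11 3 7]
5 | fire a3 | [14 4 7]
6 | fire a2 | [14 4 9]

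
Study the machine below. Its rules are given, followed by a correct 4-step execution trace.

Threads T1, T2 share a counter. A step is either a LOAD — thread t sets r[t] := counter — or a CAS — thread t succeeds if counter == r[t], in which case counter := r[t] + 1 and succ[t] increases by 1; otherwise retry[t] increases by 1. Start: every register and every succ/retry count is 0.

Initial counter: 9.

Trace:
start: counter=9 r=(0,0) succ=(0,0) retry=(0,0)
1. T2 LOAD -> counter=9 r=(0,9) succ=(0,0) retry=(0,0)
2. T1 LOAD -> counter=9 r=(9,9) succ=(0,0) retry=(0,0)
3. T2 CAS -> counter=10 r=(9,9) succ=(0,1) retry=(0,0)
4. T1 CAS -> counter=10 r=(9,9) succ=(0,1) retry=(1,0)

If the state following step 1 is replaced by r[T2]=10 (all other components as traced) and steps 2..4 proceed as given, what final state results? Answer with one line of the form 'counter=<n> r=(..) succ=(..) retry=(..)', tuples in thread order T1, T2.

counter=10 r=(9,10) succ=(1,0) retry=(0,1)

state after step 1 := counter=9 r=(0,10) succ=(0,0) retry=(0,0)
2. T1 LOAD -> counter=9 r=(9,10) succ=(0,0) retry=(0,0)
3. T2 CAS -> counter=9 r=(9,10) succ=(0,0) retry=(0,1)
4. T1 CAS -> counter=10 r=(9,10) succ=(1,0) retry=(0,1)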